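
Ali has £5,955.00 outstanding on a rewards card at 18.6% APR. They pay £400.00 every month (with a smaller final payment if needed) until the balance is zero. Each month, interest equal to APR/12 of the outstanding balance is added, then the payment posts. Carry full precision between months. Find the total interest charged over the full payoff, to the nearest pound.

£868

Monthly rate r = 18.6%/12 = 1.55% = 0.0155.
Payoff takes n = ⌈−ln(1 − rB₀/P)/ln(1+r)⌉ = ⌈17.056⌉ = 18 payments; the last is £22.75.
Total paid = 17·£400.00 + £22.75 = £6,822.75.
Total interest = total paid − principal = £6,822.75 − £5,955.00 = £867.75.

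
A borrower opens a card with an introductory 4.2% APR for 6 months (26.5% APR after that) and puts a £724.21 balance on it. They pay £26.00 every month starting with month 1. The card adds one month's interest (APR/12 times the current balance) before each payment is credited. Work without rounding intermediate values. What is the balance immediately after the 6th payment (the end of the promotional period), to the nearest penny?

£582.18

Promo months 1–6 at r₀ = 4.2%/12 = 0.0035; months 7+ at r₁ = 26.5%/12 = 0.0220833.
After month 6: iterate B ← B·(1+r₀) − £26.00 for 6 months → £582.18.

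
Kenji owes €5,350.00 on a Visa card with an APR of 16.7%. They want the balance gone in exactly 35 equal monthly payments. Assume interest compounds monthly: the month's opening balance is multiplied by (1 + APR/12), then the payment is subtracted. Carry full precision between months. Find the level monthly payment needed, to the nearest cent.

€194.14

Monthly rate r = 16.7%/12 = 1.39167% = 0.0139167.
Level-payment amortization: P = B₀·r / (1 − (1+r)^(−n)) = 5350.00·0.0139167 / (1 − 1.01392^(−35)).
Denominator 1 − (1+r)^(−35) = 0.383517391.
P = 74.4542 / 0.383517391 ≈ 194.14.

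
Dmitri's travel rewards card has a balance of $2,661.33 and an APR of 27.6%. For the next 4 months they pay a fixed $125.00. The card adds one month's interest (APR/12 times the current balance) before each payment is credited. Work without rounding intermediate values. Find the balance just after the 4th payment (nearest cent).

Monthly rate r = 27.6%/12 = 2.3% = 0.023.
Each month: B ← B·(1+r) − $125.00.
Month 1: interest $61.21; balance after payment $2,597.54.
Month 2: interest $59.74; balance after payment $2,532.28.
Month 3: interest $58.24; balance after payment $2,465.53.
Month 4: interest $56.71; balance after payment $2,397.23.

$2,397.23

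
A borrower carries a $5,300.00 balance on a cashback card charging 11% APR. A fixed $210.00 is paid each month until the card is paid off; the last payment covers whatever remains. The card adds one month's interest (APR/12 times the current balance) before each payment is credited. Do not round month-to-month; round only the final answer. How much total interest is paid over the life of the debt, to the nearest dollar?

$756

Monthly rate r = 11%/12 = 0.916667% = 0.00916667.
Payoff takes n = ⌈−ln(1 − rB₀/P)/ln(1+r)⌉ = ⌈28.835⌉ = 29 payments; the last is $175.52.
Total paid = 28·$210.00 + $175.52 = $6,055.52.
Total interest = total paid − principal = $6,055.52 − $5,300.00 = $755.52.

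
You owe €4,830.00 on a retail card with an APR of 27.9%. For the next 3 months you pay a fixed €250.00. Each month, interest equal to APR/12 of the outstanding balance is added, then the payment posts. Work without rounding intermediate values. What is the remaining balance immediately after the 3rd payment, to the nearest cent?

€4,407.21

Monthly rate r = 27.9%/12 = 2.325% = 0.02325.
Each month: B ← B·(1+r) − €250.00.
Month 1: interest €112.30; balance after payment €4,692.30.
Month 2: interest €109.10; balance after payment €4,551.39.
Month 3: interest €105.82; balance after payment €4,407.21.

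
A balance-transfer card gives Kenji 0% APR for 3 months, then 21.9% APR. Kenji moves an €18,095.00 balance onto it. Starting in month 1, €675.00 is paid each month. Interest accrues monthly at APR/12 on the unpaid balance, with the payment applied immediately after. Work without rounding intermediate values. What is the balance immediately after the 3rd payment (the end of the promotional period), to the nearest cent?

Promo months 1–3 at r₀ = 0%/12 = 0; months 4+ at r₁ = 21.9%/12 = 0.01825.
After month 3 (no interest yet): B = €18,095.00 − 3·€675.00 = €16,070.00.

€16,070.00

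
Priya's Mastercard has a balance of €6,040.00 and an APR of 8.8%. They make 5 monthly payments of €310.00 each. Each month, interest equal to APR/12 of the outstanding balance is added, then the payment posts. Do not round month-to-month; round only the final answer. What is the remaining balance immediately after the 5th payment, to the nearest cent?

€4,691.84

Monthly rate r = 8.8%/12 = 0.733333% = 0.00733333.
Each month: B ← B·(1+r) − €310.00.
Month 1: interest €44.29; balance after payment €5,774.29.
Month 2: interest €42.34; balance after payment €5,506.64.
Month 3: interest €40.38; balance after payment €5,237.02.
Month 4: interest €38.40; balance after payment €4,965.42.
Month 5: interest €36.41; balance after payment €4,691.84.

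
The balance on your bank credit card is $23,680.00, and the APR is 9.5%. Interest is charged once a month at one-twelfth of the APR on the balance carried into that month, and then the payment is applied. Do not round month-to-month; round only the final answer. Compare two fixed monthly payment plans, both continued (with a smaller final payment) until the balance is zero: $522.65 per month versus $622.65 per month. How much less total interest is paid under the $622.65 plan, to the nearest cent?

$1,158.34

Monthly rate r = 9.5%/12 = 0.791667% = 0.00791667.
At $522.65/mo: n = ⌈−ln(1 − rB₀/P)/ln(1+r)⌉ = 57 payments (last $175.88); total interest = total paid − $23,680.00 = $5,764.28.
At $622.65/mo: 46 payments (last $266.69); total interest $4,605.94.
Interest saved = $5,764.28 − $4,605.94 = $1,158.34.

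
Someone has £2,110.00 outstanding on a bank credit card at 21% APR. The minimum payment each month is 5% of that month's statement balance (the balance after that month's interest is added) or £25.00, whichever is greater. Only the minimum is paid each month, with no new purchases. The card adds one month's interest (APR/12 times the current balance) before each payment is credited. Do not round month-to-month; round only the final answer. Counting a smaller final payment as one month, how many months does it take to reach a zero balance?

68 months

Monthly rate r = 21%/12 = 1.75% = 0.0175.
While 5% of the post-interest balance exceeds £25.00, each month B ← (B·(1+r))·(1 − 0.05), i.e. B shrinks by the factor (1+r)·0.95 = 0.96663.
This holds for months 1–43. Entering month 44 the balance is £490.20; 5% of the post-interest balance is now below £25.00, so the flat £25.00 minimum applies from here.
From month 44 a fixed £25.00 at rate r clears £490.20 in 25 more payments. Total: 43 + 25 = 68 months.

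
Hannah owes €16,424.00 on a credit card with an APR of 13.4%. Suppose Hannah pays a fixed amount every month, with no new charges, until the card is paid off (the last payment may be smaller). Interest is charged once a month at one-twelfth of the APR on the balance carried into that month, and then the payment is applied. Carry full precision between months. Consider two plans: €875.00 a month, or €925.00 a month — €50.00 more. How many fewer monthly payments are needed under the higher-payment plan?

Monthly rate r = 13.4%/12 = 1.11667% = 0.0111667.
At €875.00/mo: n = ⌈−ln(1 − rB₀/P)/ln(1+r)⌉ = 22 payments (last €159.71); total interest = total paid − €16,424.00 = €2,110.71.
At €925.00/mo: 20 payments (last €833.00); total interest €1,984.00.
Payments saved = 22 − 20 = 2.

2 fewer payments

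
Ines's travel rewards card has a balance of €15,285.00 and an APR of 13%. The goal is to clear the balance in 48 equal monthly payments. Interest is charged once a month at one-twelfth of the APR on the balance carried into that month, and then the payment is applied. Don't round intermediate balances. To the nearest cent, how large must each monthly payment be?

Monthly rate r = 13%/12 = 1.08333% = 0.0108333.
Level-payment amortization: P = B₀·r / (1 − (1+r)^(−n)) = 15285.00·0.0108333 / (1 − 1.01083^(−48)).
Denominator 1 − (1+r)^(−48) = 0.403814556.
P = 165.588 / 0.403814556 ≈ 410.06.

€410.06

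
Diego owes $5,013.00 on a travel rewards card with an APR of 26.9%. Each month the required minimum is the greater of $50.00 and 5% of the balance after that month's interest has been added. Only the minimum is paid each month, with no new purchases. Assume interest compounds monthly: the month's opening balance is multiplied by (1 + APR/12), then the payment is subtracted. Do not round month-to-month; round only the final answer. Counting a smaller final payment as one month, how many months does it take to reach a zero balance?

Monthly rate r = 26.9%/12 = 2.24167% = 0.0224167.
While 5% of the post-interest balance exceeds $50.00, each month B ← (B·(1+r))·(1 − 0.05), i.e. B shrinks by the factor (1+r)·0.95 = 0.9713.
This holds for months 1–57. Entering month 58 the balance is $953.09; 5% of the post-interest balance is now below $50.00, so the flat $50.00 minimum applies from here.
From month 58 a fixed $50.00 at rate r clears $953.09 in 26 more payments. Total: 57 + 26 = 83 months.

83 months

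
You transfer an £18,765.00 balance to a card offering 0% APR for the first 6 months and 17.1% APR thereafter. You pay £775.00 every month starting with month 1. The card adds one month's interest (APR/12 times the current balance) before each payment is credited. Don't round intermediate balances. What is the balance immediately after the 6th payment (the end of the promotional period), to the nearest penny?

£14,115.00

Promo months 1–6 at r₀ = 0%/12 = 0; months 7+ at r₁ = 17.1%/12 = 0.01425.
After month 6 (no interest yet): B = £18,765.00 − 6·£775.00 = £14,115.00.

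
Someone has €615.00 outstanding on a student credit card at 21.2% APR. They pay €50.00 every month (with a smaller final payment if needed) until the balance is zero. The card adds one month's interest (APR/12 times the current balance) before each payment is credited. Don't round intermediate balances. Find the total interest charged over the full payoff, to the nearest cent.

€84.52

Monthly rate r = 21.2%/12 = 1.76667% = 0.0176667.
Payoff takes n = ⌈−ln(1 − rB₀/P)/ln(1+r)⌉ = ⌈13.990⌉ = 14 payments; the last is €49.52.
Total paid = 13·€50.00 + €49.52 = €699.52.
Total interest = total paid − principal = €699.52 − €615.00 = €84.52.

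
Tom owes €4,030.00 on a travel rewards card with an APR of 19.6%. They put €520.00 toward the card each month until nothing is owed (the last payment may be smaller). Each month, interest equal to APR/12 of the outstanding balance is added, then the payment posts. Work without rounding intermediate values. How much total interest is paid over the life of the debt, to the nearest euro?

Monthly rate r = 19.6%/12 = 1.63333% = 0.0163333.
Payoff takes n = ⌈−ln(1 − rB₀/P)/ln(1+r)⌉ = ⌈8.354⌉ = 9 payments; the last is €184.92.
Total paid = 8·€520.00 + €184.92 = €4,344.92.
Total interest = total paid − principal = €4,344.92 − €4,030.00 = €314.92.

€315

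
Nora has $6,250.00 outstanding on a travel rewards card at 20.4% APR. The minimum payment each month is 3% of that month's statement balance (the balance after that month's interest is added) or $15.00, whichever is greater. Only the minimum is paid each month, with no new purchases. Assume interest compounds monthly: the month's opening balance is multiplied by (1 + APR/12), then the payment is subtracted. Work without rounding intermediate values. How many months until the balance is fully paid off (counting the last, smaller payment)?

236 months

Monthly rate r = 20.4%/12 = 1.7% = 0.017.
While 3% of the post-interest balance exceeds $15.00, each month B ← (B·(1+r))·(1 − 0.03), i.e. B shrinks by the factor (1+r)·0.97 = 0.98649.
This holds for months 1–187. Entering month 188 the balance is $491.15; 3% of the post-interest balance is now below $15.00, so the flat $15.00 minimum applies from here.
From month 188 a fixed $15.00 at rate r clears $491.15 in 49 more payments. Total: 187 + 49 = 236 months.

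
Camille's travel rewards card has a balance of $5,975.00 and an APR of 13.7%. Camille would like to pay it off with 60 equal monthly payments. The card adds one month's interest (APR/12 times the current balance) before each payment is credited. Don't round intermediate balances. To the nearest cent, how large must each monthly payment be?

Monthly rate r = 13.7%/12 = 1.14167% = 0.0114167.
Level-payment amortization: P = B₀·r / (1 − (1+r)^(−n)) = 5975.00·0.0114167 / (1 − 1.01142^(−60)).
Denominator 1 − (1+r)^(−60) = 0.493949747.
P = 68.2146 / 0.493949747 ≈ 138.10.

$138.10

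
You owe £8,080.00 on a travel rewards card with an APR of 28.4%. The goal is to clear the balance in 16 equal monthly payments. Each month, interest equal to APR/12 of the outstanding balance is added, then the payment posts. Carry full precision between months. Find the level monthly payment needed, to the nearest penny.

£612.52

Monthly rate r = 28.4%/12 = 2.36667% = 0.0236667.
Level-payment amortization: P = B₀·r / (1 − (1+r)^(−n)) = 8080.00·0.0236667 / (1 − 1.02367^(−16)).
Denominator 1 − (1+r)^(−16) = 0.312198668.
P = 191.227 / 0.312198668 ≈ 612.52.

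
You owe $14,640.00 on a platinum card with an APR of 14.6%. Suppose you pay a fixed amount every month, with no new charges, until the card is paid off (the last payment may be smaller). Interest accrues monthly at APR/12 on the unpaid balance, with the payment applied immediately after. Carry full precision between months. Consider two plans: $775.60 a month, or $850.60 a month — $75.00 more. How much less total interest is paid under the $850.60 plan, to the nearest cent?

$206.73

Monthly rate r = 14.6%/12 = 1.21667% = 0.0121667.
At $775.60/mo: n = ⌈−ln(1 − rB₀/P)/ln(1+r)⌉ = 22 payments (last $447.39); total interest = total paid − $14,640.00 = $2,094.99.
At $850.60/mo: 20 payments (last $366.86); total interest $1,888.26.
Interest saved = $2,094.99 − $1,888.26 = $206.73.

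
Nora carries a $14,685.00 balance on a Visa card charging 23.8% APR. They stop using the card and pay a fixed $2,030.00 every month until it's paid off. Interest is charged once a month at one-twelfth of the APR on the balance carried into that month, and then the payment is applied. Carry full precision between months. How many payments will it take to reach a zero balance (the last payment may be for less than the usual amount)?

8 payments

Monthly rate r = 23.8%/12 = 1.98333% = 0.0198333.
Recurrence: B ← B·(1+r) − $2,030.00.
Month 1: interest $291.25; balance after payment $12,946.25.
Month 2: interest $256.77; balance after payment $11,173.02.
Closed form: n = −ln(1 − rB₀/P)/ln(1+r) = −ln(0.85653)/ln(1.01983) ≈ 7.886, so the balance reaches zero during payment 8.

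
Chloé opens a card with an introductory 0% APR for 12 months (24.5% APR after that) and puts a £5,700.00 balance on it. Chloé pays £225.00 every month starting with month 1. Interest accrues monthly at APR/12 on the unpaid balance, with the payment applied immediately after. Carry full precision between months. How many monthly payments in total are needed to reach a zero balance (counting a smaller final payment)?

28 months

Promo months 1–12 at r₀ = 0%/12 = 0; months 13+ at r₁ = 24.5%/12 = 0.0204167.
After month 12 (no interest yet): B = £5,700.00 − 12·£225.00 = £3,000.00.
Then at r₁ with £225.00/mo: n₂ = −ln(1 − r₁·B/P)/ln(1+r₁) ≈ 15.72 → 16 more payments.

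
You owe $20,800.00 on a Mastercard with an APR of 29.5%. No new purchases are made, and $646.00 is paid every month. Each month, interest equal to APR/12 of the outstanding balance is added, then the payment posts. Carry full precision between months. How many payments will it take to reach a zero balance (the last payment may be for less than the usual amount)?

65 payments

Monthly rate r = 29.5%/12 = 2.45833% = 0.0245833.
Recurrence: B ← B·(1+r) − $646.00.
Month 1: interest $511.33; balance after payment $20,665.33.
Month 2: interest $508.02; balance after payment $20,527.36.
Closed form: n = −ln(1 − rB₀/P)/ln(1+r) = −ln(0.20846)/ln(1.02458) ≈ 64.564, so the balance reaches zero during payment 65.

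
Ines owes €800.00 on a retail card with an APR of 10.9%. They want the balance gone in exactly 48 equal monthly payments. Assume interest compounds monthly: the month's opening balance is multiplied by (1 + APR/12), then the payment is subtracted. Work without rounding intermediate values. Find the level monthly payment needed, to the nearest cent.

Monthly rate r = 10.9%/12 = 0.908333% = 0.00908333.
Level-payment amortization: P = B₀·r / (1 − (1+r)^(−n)) = 800.00·0.00908333 / (1 − 1.00908^(−48)).
Denominator 1 − (1+r)^(−48) = 0.352108311.
P = 7.26667 / 0.352108311 ≈ 20.64.

€20.64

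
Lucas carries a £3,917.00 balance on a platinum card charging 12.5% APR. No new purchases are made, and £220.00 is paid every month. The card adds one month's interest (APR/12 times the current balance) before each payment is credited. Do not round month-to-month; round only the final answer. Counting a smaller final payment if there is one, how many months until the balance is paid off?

20 months

Monthly rate r = 12.5%/12 = 1.04167% = 0.0104167.
Recurrence: B ← B·(1+r) − £220.00.
Month 1: interest £40.80; balance after payment £3,737.80.
Month 2: interest £38.94; balance after payment £3,556.74.
Closed form: n = −ln(1 − rB₀/P)/ln(1+r) = −ln(0.81454)/ln(1.01042) ≈ 19.796, so the balance reaches zero during payment 20.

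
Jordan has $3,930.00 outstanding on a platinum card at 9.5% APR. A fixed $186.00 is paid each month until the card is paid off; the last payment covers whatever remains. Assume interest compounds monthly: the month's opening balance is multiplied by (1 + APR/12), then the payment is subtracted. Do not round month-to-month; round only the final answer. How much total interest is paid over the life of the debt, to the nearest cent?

Monthly rate r = 9.5%/12 = 0.791667% = 0.00791667.
Payoff takes n = ⌈−ln(1 − rB₀/P)/ln(1+r)⌉ = ⌈23.213⌉ = 24 payments; the last is $39.78.
Total paid = 23·$186.00 + $39.78 = $4,317.78.
Total interest = total paid − principal = $4,317.78 − $3,930.00 = $387.78.

$387.78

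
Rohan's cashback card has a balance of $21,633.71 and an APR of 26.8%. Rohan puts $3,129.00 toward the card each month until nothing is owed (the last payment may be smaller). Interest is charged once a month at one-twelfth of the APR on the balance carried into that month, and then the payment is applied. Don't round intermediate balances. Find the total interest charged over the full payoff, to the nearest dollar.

$2,135

Monthly rate r = 26.8%/12 = 2.23333% = 0.0223333.
Payoff takes n = ⌈−ln(1 − rB₀/P)/ln(1+r)⌉ = ⌈7.594⌉ = 8 payments; the last is $1,865.39.
Total paid = 7·$3,129.00 + $1,865.39 = $23,768.39.
Total interest = total paid − principal = $23,768.39 − $21,633.71 = $2,134.68.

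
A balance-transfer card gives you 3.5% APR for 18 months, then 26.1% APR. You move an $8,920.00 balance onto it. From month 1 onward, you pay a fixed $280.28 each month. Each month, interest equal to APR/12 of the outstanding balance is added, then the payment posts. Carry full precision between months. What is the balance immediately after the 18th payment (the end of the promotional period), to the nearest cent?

$4,228.01

Promo months 1–18 at r₀ = 3.5%/12 = 0.00291667; months 19+ at r₁ = 26.1%/12 = 0.02175.
After month 18: iterate B ← B·(1+r₀) − $280.28 for 18 months → $4,228.01.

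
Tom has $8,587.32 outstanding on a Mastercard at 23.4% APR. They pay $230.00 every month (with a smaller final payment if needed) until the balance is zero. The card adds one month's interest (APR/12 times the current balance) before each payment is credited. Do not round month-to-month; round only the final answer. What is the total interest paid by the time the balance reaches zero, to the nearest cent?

Monthly rate r = 23.4%/12 = 1.95% = 0.0195.
Payoff takes n = ⌈−ln(1 − rB₀/P)/ln(1+r)⌉ = ⌈67.426⌉ = 68 payments; the last is $98.58.
Total paid = 67·$230.00 + $98.58 = $15,508.58.
Total interest = total paid − principal = $15,508.58 − $8,587.32 = $6,921.26.

$6,921.26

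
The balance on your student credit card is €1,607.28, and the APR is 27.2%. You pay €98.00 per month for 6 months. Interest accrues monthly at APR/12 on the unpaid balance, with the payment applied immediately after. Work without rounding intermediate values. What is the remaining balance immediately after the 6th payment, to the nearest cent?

Monthly rate r = 27.2%/12 = 2.26667% = 0.0226667.
Each month: B ← B·(1+r) − €98.00.
Month 1: interest €36.43; balance after payment €1,545.71.
Month 2: interest €35.04; balance after payment €1,482.75.
Month 3: interest €33.61; balance after payment €1,418.36.
Month 4: interest €32.15; balance after payment €1,352.51.
Month 5: interest €30.66; balance after payment €1,285.16.
Month 6: interest €29.13; balance after payment €1,216.29.

€1,216.29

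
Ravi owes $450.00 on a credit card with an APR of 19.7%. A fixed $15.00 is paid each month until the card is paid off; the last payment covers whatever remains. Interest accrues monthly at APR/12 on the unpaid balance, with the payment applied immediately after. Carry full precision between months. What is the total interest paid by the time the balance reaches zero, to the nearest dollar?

$175

Monthly rate r = 19.7%/12 = 1.64167% = 0.0164167.
Payoff takes n = ⌈−ln(1 − rB₀/P)/ln(1+r)⌉ = ⌈41.653⌉ = 42 payments; the last is $9.83.
Total paid = 41·$15.00 + $9.83 = $624.83.
Total interest = total paid − principal = $624.83 − $450.00 = $174.83.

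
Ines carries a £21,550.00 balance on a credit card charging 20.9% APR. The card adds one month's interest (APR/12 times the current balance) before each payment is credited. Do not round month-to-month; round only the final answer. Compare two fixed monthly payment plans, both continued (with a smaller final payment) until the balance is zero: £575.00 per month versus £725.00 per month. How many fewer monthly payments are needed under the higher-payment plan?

Monthly rate r = 20.9%/12 = 1.74167% = 0.0174167.
At £575.00/mo: n = ⌈−ln(1 − rB₀/P)/ln(1+r)⌉ = 62 payments (last £148.44); total interest = total paid − £21,550.00 = £13,673.44.
At £725.00/mo: 43 payments (last £168.08); total interest £9,068.08.
Payments saved = 62 − 43 = 19.

19 fewer payments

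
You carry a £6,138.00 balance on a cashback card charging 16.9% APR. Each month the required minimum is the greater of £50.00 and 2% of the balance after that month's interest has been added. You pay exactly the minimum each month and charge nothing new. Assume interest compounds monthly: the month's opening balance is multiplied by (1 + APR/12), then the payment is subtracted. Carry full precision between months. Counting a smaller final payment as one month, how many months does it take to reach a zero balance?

Monthly rate r = 16.9%/12 = 1.40833% = 0.0140833.
While 2% of the post-interest balance exceeds £50.00, each month B ← (B·(1+r))·(1 − 0.02), i.e. B shrinks by the factor (1+r)·0.98 = 0.9938.
This holds for months 1–147. Entering month 148 the balance is £2,460.85; 2% of the post-interest balance is now below £50.00, so the flat £50.00 minimum applies from here.
From month 148 a fixed £50.00 at rate r clears £2,460.85 in 85 more payments. Total: 147 + 85 = 232 months.

232 months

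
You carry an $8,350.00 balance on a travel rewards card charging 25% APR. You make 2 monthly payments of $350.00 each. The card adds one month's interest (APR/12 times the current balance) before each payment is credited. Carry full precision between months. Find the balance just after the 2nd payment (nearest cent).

Monthly rate r = 25%/12 = 2.08333% = 0.0208333.
Each month: B ← B·(1+r) − $350.00.
Month 1: interest $173.96; balance after payment $8,173.96.
Month 2: interest $170.29; balance after payment $7,994.25.

$7,994.25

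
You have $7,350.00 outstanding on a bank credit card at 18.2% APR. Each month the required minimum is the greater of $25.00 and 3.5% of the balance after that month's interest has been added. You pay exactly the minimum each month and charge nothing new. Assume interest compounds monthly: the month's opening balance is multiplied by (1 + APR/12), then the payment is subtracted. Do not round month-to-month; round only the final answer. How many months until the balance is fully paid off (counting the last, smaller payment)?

Monthly rate r = 18.2%/12 = 1.51667% = 0.0151667.
While 3.5% of the post-interest balance exceeds $25.00, each month B ← (B·(1+r))·(1 − 0.035), i.e. B shrinks by the factor (1+r)·0.965 = 0.97964.
This holds for months 1–115. Entering month 116 the balance is $689.80; 3.5% of the post-interest balance is now below $25.00, so the flat $25.00 minimum applies from here.
From month 116 a fixed $25.00 at rate r clears $689.80 in 37 more payments. Total: 115 + 37 = 152 months.

152 months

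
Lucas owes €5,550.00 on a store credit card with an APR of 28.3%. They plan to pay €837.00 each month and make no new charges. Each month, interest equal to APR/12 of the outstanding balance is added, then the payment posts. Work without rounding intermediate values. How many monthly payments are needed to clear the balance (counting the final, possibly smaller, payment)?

Monthly rate r = 28.3%/12 = 2.35833% = 0.0235833.
Recurrence: B ← B·(1+r) − €837.00.
Month 1: interest €130.89; balance after payment €4,843.89.
Month 2: interest €114.24; balance after payment €4,121.12.
Closed form: n = −ln(1 − rB₀/P)/ln(1+r) = −ln(0.84362)/ln(1.02358) ≈ 7.295, so the balance reaches zero during payment 8.

8 payments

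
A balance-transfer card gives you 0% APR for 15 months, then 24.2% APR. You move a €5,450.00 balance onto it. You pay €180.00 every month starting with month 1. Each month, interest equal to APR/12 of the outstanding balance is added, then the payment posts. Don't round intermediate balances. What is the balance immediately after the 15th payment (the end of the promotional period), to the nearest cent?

€2,750.00

Promo months 1–15 at r₀ = 0%/12 = 0; months 16+ at r₁ = 24.2%/12 = 0.0201667.
After month 15 (no interest yet): B = €5,450.00 − 15·€180.00 = €2,750.00.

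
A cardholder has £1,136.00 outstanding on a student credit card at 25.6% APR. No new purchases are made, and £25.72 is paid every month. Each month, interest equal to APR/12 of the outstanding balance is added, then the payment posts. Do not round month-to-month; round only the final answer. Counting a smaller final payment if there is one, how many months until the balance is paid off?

Monthly rate r = 25.6%/12 = 2.13333% = 0.0213333.
Recurrence: B ← B·(1+r) − £25.72.
Month 1: interest £24.23; balance after payment £1,134.51.
Month 2: interest £24.20; balance after payment £1,133.00.
Closed form: n = −ln(1 − rB₀/P)/ln(1+r) = −ln(0.05775)/ln(1.02133) ≈ 135.091, so the balance reaches zero during payment 136.

136 payments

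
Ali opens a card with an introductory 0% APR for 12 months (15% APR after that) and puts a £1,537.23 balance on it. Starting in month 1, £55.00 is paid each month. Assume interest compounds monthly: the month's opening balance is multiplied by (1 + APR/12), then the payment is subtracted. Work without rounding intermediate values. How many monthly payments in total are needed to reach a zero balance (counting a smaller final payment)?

Promo months 1–12 at r₀ = 0%/12 = 0; months 13+ at r₁ = 15%/12 = 0.0125.
After month 12 (no interest yet): B = £1,537.23 − 12·£55.00 = £877.23.
Then at r₁ with £55.00/mo: n₂ = −ln(1 − r₁·B/P)/ln(1+r₁) ≈ 17.90 → 18 more payments.

30 months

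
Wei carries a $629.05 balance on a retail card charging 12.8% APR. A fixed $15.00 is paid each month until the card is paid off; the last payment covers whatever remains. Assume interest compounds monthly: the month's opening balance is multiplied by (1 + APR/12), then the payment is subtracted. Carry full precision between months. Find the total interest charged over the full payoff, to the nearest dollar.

$209

Monthly rate r = 12.8%/12 = 1.06667% = 0.0106667.
Payoff takes n = ⌈−ln(1 − rB₀/P)/ln(1+r)⌉ = ⌈55.888⌉ = 56 payments; the last is $13.33.
Total paid = 55·$15.00 + $13.33 = $838.33.
Total interest = total paid − principal = $838.33 − $629.05 = $209.28.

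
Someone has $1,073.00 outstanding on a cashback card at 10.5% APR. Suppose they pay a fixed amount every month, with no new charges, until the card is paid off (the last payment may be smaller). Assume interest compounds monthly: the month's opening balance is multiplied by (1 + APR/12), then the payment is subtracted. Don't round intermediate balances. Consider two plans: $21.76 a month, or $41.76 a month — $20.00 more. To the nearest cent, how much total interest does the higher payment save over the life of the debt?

$189.71

Monthly rate r = 10.5%/12 = 0.875% = 0.00875.
At $21.76/mo: n = ⌈−ln(1 − rB₀/P)/ln(1+r)⌉ = 65 payments (last $17.83); total interest = total paid − $1,073.00 = $337.47.
At $41.76/mo: 30 payments (last $9.72); total interest $147.76.
Interest saved = $337.47 − $147.76 = $189.71.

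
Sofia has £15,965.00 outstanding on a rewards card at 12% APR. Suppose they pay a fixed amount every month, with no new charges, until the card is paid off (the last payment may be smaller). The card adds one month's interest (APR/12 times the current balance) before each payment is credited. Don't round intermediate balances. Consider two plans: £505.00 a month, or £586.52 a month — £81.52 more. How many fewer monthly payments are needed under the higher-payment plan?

7 fewer payments

Monthly rate r = 12%/12 = 1% = 0.01.
At £505.00/mo: n = ⌈−ln(1 − rB₀/P)/ln(1+r)⌉ = 39 payments (last £96.18); total interest = total paid − £15,965.00 = £3,321.18.
At £586.52/mo: 32 payments (last £546.43); total interest £2,763.55.
Payments saved = 39 − 32 = 7.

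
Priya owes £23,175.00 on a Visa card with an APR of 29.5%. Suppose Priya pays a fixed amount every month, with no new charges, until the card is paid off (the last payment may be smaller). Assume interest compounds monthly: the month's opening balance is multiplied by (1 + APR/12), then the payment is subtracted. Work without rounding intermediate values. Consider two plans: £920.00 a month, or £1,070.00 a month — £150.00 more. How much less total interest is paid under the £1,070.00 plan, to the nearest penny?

Monthly rate r = 29.5%/12 = 2.45833% = 0.0245833.
At £920.00/mo: n = ⌈−ln(1 − rB₀/P)/ln(1+r)⌉ = 40 payments (last £702.17); total interest = total paid − £23,175.00 = £13,407.17.
At £1,070.00/mo: 32 payments (last £327.76); total interest £10,322.76.
Interest saved = £13,407.17 − £10,322.76 = £3,084.41.

£3,084.41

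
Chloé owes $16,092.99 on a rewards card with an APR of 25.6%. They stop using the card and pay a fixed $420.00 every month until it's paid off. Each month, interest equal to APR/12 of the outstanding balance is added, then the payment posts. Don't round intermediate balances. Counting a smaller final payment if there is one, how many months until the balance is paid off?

81 months

Monthly rate r = 25.6%/12 = 2.13333% = 0.0213333.
Recurrence: B ← B·(1+r) − $420.00.
Month 1: interest $343.32; balance after payment $16,016.31.
Month 2: interest $341.68; balance after payment $15,937.99.
Closed form: n = −ln(1 − rB₀/P)/ln(1+r) = −ln(0.18258)/ln(1.02133) ≈ 80.562, so the balance reaches zero during payment 81.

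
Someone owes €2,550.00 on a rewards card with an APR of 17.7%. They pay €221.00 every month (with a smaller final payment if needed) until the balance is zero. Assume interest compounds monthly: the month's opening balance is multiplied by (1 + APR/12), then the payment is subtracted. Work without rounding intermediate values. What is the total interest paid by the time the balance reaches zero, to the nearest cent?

€266.13

Monthly rate r = 17.7%/12 = 1.475% = 0.01475.
Payoff takes n = ⌈−ln(1 − rB₀/P)/ln(1+r)⌉ = ⌈12.741⌉ = 13 payments; the last is €164.13.
Total paid = 12·€221.00 + €164.13 = €2,816.13.
Total interest = total paid − principal = €2,816.13 − €2,550.00 = €266.13.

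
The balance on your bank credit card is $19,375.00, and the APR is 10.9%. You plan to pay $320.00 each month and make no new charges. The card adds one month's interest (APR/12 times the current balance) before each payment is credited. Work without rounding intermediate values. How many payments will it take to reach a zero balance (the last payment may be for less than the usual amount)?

89 months

Monthly rate r = 10.9%/12 = 0.908333% = 0.00908333.
Recurrence: B ← B·(1+r) − $320.00.
Month 1: interest $175.99; balance after payment $19,230.99.
Month 2: interest $174.68; balance after payment $19,085.67.
Closed form: n = −ln(1 − rB₀/P)/ln(1+r) = −ln(0.45003)/ln(1.00908) ≈ 88.300, so the balance reaches zero during payment 89.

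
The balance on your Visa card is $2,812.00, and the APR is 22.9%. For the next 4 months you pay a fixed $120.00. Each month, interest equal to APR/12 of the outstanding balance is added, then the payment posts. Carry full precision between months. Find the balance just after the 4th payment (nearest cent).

$2,538.96

Monthly rate r = 22.9%/12 = 1.90833% = 0.0190833.
Each month: B ← B·(1+r) − $120.00.
Month 1: interest $53.66; balance after payment $2,745.66.
Month 2: interest $52.40; balance after payment $2,678.06.
Month 3: interest $51.11; balance after payment $2,609.17.
Month 4: interest $49.79; balance after payment $2,538.96.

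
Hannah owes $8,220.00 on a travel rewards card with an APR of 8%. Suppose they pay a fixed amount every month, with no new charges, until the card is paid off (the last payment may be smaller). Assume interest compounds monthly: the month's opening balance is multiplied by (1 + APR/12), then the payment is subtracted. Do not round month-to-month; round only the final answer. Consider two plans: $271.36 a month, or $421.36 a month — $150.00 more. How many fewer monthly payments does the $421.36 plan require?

Monthly rate r = 8%/12 = 0.666667% = 0.00666667.
At $271.36/mo: n = ⌈−ln(1 − rB₀/P)/ln(1+r)⌉ = 34 payments (last $257.69); total interest = total paid − $8,220.00 = $992.57.
At $421.36/mo: 21 payments (last $408.08); total interest $615.28.
Payments saved = 34 − 21 = 13.

13 fewer payments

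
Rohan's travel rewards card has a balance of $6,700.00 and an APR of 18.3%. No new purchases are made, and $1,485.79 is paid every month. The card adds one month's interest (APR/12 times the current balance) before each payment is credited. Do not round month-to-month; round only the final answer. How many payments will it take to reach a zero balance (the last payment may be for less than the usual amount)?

5 months

Monthly rate r = 18.3%/12 = 1.525% = 0.01525.
Recurrence: B ← B·(1+r) − $1,485.79.
Month 1: interest $102.18; balance after payment $5,316.39.
Month 2: interest $81.07; balance after payment $3,911.67.
Month 3: interest $59.65; balance after payment $2,485.53.
Month 4: interest $37.90; balance after payment $1,037.65.
Month 5: interest $15.82; balance after payment $0.00.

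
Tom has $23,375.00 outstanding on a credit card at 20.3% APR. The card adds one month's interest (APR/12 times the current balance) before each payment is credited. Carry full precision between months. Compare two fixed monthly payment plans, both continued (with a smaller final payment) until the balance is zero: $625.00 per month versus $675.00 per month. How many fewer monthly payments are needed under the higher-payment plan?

Monthly rate r = 20.3%/12 = 1.69167% = 0.0169167.
At $625.00/mo: n = ⌈−ln(1 − rB₀/P)/ln(1+r)⌉ = 60 payments (last $440.57); total interest = total paid − $23,375.00 = $13,940.57.
At $675.00/mo: 53 payments (last $369.20); total interest $12,094.20.
Payments saved = 60 − 53 = 7.

7 fewer payments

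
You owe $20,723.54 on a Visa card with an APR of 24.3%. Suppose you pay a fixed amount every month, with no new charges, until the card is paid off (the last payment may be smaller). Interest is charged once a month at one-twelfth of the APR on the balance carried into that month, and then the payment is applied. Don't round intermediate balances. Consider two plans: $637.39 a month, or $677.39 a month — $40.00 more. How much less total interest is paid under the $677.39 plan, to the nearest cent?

$1,499.36

Monthly rate r = 24.3%/12 = 2.025% = 0.02025.
At $637.39/mo: n = ⌈−ln(1 − rB₀/P)/ln(1+r)⌉ = 54 payments (last $369.09); total interest = total paid − $20,723.54 = $13,427.22.
At $677.39/mo: 49 payments (last $136.68); total interest $11,927.86.
Interest saved = $13,427.22 − $11,927.86 = $1,499.36.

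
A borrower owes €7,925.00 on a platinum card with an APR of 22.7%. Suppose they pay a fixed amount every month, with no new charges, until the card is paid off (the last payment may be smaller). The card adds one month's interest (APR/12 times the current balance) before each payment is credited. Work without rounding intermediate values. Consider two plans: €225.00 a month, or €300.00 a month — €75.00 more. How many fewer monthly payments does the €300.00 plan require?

22 fewer payments

Monthly rate r = 22.7%/12 = 1.89167% = 0.0189167.
At €225.00/mo: n = ⌈−ln(1 − rB₀/P)/ln(1+r)⌉ = 59 payments (last €127.25); total interest = total paid − €7,925.00 = €5,252.25.
At €300.00/mo: 37 payments (last €287.29); total interest €3,162.29.
Payments saved = 59 − 37 = 22.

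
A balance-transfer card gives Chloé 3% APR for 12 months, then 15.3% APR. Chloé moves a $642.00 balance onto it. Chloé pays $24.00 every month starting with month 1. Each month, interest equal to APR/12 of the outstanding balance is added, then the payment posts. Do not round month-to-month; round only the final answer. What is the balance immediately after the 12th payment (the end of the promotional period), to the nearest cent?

$369.53

Promo months 1–12 at r₀ = 3%/12 = 0.0025; months 13+ at r₁ = 15.3%/12 = 0.01275.
After month 12: iterate B ← B·(1+r₀) − $24.00 for 12 months → $369.53.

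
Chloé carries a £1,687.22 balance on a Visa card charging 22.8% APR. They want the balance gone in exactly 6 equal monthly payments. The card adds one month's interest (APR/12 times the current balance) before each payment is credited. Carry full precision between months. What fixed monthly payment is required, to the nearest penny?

Monthly rate r = 22.8%/12 = 1.9% = 0.019.
Level-payment amortization: P = B₀·r / (1 − (1+r)^(−n)) = 1687.22·0.019 / (1 − 1.019^(−6)).
Denominator 1 − (1+r)^(−6) = 0.106787286.
P = 32.0572 / 0.106787286 ≈ 300.20.

£300.20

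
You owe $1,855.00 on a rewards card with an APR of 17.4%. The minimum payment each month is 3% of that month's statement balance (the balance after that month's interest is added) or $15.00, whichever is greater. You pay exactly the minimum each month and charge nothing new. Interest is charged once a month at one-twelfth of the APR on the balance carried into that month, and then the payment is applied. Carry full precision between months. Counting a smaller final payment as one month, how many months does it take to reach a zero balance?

Monthly rate r = 17.4%/12 = 1.45% = 0.0145.
While 3% of the post-interest balance exceeds $15.00, each month B ← (B·(1+r))·(1 − 0.03), i.e. B shrinks by the factor (1+r)·0.97 = 0.98406.
This holds for months 1–83. Entering month 84 the balance is $489.01; 3% of the post-interest balance is now below $15.00, so the flat $15.00 minimum applies from here.
From month 84 a fixed $15.00 at rate r clears $489.01 in 45 more payments. Total: 83 + 45 = 128 months.

128 months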